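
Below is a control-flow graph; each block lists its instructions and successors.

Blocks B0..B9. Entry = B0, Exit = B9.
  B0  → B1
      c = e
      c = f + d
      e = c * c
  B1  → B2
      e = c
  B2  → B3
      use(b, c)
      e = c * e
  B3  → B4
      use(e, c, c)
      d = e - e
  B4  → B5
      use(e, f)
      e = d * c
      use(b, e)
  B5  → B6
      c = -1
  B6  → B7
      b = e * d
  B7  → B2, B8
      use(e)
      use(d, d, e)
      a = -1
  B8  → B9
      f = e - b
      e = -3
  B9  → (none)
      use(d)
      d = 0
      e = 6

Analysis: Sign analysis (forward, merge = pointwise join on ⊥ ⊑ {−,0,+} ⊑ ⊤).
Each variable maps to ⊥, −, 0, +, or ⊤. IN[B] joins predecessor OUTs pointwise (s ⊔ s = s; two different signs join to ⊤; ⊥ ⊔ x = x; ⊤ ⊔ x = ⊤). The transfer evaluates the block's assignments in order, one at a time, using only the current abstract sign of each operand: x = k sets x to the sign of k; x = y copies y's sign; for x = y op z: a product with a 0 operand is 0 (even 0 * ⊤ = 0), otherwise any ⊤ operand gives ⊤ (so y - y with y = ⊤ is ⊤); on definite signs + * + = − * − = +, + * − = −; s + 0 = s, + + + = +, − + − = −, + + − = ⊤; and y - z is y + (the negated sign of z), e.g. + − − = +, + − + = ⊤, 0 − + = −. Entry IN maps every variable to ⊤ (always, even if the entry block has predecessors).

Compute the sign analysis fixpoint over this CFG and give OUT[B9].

Answer: {a: -, b: ⊤, c: -, d: 0, e: +, f: ⊤}

Derivation:
Per-block solution:
  B0: | IN=(all ⊤) | OUT=(all ⊤)
  B1: | IN=(all ⊤) | OUT=(all ⊤)
  B2: | IN=(all ⊤) | OUT=(all ⊤)
  B3: | IN=(all ⊤) | OUT=(all ⊤)
  B4: | IN=(all ⊤) | OUT=(all ⊤)
  B5: | IN=(all ⊤) | OUT={c:-; rest ⊤}
  B6: | IN={c:-; rest ⊤} | OUT={c:-; rest ⊤}
  B7: | IN={c:-; rest ⊤} | OUT={a:-, c:-; rest ⊤}
  B8: | IN={a:-, c:-; rest ⊤} | OUT={a:-, c:-, e:-; rest ⊤}
  B9: | IN={a:-, c:-, e:-; rest ⊤} | OUT={a:-, c:-, d:0, e:+; rest ⊤}

Merge at B9: IN[B9] = OUT[B8] = {a: -, b: ⊤, c: -, d: ⊤, e: -, f: ⊤}
Applying B9's transfer function to that IN value gives OUT[B9] (row B9 above).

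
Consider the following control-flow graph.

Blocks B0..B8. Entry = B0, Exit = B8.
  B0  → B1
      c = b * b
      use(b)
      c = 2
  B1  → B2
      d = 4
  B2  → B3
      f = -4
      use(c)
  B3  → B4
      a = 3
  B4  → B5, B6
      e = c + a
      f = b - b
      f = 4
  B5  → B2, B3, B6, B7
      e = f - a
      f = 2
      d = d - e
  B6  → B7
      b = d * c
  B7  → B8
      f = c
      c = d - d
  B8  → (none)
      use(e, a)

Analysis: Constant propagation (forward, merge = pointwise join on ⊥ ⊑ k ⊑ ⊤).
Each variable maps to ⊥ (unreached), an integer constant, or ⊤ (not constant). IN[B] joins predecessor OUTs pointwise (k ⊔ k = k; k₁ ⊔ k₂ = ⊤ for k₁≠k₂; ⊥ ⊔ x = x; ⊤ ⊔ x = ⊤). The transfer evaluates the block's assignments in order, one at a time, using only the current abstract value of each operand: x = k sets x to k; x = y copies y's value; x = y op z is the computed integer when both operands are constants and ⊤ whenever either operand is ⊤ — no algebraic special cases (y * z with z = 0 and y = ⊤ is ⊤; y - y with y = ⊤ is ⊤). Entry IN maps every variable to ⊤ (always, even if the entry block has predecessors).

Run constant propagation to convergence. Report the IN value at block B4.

Answer: {a: 3, b: ⊤, c: 2, d: ⊤, e: ⊤, f: ⊤}

Working:
Converged values:
  B0:  IN=(all ⊤)  OUT={c:2; rest ⊤}
  B1:  IN={c:2; rest ⊤}  OUT={c:2, d:4; rest ⊤}
  B2:  IN={c:2; rest ⊤}  OUT={c:2, f:-4; rest ⊤}
  B3:  IN={c:2; rest ⊤}  OUT={a:3, c:2; rest ⊤}
  B4:  IN={a:3, c:2; rest ⊤}  OUT={a:3, c:2, e:5, f:4; rest ⊤}
  B5:  IN={a:3, c:2, e:5, f:4; rest ⊤}  OUT={a:3, c:2, e:1, f:2; rest ⊤}
  B6:  IN={a:3, c:2; rest ⊤}  OUT={a:3, c:2; rest ⊤}
  B7:  IN={a:3, c:2; rest ⊤}  OUT={a:3, f:2; rest ⊤}
  B8:  IN={a:3, f:2; rest ⊤}  OUT={a:3, f:2; rest ⊤}

Merge at B4: IN[B4] = OUT[B3] = {a: 3, b: ⊤, c: 2, d: ⊤, e: ⊤, f: ⊤}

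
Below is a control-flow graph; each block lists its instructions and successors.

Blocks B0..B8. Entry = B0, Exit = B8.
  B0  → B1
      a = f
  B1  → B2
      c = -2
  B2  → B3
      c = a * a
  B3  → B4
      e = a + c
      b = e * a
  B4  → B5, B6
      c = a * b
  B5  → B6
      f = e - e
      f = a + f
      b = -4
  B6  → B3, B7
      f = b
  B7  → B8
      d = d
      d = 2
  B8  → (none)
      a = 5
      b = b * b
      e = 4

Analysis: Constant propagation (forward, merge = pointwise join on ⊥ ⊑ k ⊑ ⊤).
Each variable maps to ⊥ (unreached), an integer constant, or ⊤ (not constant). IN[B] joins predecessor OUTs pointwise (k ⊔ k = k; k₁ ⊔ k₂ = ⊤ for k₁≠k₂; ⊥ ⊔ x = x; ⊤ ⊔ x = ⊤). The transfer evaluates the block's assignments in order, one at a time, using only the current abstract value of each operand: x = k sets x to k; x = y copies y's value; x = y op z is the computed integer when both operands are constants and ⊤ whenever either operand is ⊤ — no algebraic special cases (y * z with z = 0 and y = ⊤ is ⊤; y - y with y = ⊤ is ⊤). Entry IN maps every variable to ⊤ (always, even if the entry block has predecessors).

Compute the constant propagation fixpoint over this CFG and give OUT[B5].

Converged values:
  B0:   IN=(all ⊤)   OUT=(all ⊤)
  B1:   IN=(all ⊤)   OUT={c:-2; rest ⊤}
  B2:   IN={c:-2; rest ⊤}   OUT=(all ⊤)
  B3:   IN=(all ⊤)   OUT=(all ⊤)
  B4:   IN=(all ⊤)   OUT=(all ⊤)
  B5:   IN=(all ⊤)   OUT={b:-4; rest ⊤}
  B6:   IN=(all ⊤)   OUT=(all ⊤)
  B7:   IN=(all ⊤)   OUT={d:2; rest ⊤}
  B8:   IN={d:2; rest ⊤}   OUT={a:5, d:2, e:4; rest ⊤}

Merge at B5: IN[B5] = OUT[B4] = {a: ⊤, b: ⊤, c: ⊤, d: ⊤, e: ⊤, f: ⊤}
Applying B5's transfer function to that IN value gives OUT[B5] (row B5 above).

Answer: {a: ⊤, b: -4, c: ⊤, d: ⊤, e: ⊤, f: ⊤}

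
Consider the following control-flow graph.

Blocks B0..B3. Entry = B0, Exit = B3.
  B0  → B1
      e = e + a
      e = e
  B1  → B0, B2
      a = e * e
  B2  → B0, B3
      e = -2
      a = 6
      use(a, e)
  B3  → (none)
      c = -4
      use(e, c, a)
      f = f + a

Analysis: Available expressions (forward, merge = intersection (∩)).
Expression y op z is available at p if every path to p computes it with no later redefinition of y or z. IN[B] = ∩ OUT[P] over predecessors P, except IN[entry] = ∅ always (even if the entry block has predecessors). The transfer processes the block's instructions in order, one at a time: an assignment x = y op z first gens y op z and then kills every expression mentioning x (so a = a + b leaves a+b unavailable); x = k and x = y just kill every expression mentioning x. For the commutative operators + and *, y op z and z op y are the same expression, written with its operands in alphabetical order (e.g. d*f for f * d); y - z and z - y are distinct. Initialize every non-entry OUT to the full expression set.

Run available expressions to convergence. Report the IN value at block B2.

Answer: {e*e}

Working:
Fixpoint table:
  B0:   IN={}   OUT={}
  B1:   IN={}   OUT={e*e}
  B2:   IN={e*e}   OUT={}
  B3:   IN={}   OUT={}

Merge at B2: IN[B2] = OUT[B1] = {e*e}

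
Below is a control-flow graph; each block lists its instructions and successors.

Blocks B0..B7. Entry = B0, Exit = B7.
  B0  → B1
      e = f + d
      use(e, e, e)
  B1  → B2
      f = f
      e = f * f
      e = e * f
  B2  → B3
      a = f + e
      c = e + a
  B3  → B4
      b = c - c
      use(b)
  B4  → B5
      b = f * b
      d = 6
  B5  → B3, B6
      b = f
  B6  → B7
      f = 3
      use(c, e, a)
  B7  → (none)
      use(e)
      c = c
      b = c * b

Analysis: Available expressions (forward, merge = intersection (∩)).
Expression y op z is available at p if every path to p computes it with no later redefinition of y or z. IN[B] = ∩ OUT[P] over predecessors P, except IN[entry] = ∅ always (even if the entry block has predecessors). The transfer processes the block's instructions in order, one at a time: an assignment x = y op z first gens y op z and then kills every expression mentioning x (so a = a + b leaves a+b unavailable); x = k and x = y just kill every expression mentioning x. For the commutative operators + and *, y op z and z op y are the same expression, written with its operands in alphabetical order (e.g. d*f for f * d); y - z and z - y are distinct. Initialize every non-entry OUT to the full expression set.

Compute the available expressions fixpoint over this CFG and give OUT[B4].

Per-block solution:
  B0:  IN={}  OUT={d+f}
  B1:  IN={d+f}  OUT={f*f}
  B2:  IN={f*f}  OUT={a+e, e+f, f*f}
  B3:  IN={a+e, e+f, f*f}  OUT={a+e, c-c, e+f, f*f}
  B4:  IN={a+e, c-c, e+f, f*f}  OUT={a+e, c-c, e+f, f*f}
  B5:  IN={a+e, c-c, e+f, f*f}  OUT={a+e, c-c, e+f, f*f}
  B6:  IN={a+e, c-c, e+f, f*f}  OUT={a+e, c-c}
  B7:  IN={a+e, c-c}  OUT={a+e}

Merge at B4: IN[B4] = OUT[B3] = {a+e, c-c, e+f, f*f}
Applying B4's transfer function to that IN value gives OUT[B4] (row B4 above).

Answer: {a+e, c-c, e+f, f*f}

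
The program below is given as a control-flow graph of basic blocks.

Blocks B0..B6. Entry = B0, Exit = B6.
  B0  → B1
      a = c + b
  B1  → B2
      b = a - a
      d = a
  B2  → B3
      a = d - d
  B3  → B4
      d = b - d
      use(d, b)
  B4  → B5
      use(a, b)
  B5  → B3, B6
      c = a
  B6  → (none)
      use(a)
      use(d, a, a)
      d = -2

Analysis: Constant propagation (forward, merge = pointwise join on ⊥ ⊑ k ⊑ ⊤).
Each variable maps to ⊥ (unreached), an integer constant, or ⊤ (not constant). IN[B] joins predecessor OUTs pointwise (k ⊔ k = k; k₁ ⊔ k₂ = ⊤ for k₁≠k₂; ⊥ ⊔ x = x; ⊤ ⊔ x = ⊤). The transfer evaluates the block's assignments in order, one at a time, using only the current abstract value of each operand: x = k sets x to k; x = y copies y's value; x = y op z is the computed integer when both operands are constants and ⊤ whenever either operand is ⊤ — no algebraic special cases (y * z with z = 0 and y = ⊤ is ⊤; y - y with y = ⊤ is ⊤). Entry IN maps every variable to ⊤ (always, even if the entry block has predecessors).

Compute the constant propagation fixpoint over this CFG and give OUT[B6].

Answer: {a: ⊤, b: ⊤, c: ⊤, d: -2, e: ⊤, f: ⊤}

Trace:
Fixpoint table:
  B0: | IN=(all ⊤) | OUT=(all ⊤)
  B1: | IN=(all ⊤) | OUT=(all ⊤)
  B2: | IN=(all ⊤) | OUT=(all ⊤)
  B3: | IN=(all ⊤) | OUT=(all ⊤)
  B4: | IN=(all ⊤) | OUT=(all ⊤)
  B5: | IN=(all ⊤) | OUT=(all ⊤)
  B6: | IN=(all ⊤) | OUT={d:-2; rest ⊤}

Merge at B6: IN[B6] = OUT[B5] = {a: ⊤, b: ⊤, c: ⊤, d: ⊤, e: ⊤, f: ⊤}
Applying B6's transfer function to that IN value gives OUT[B6] (row B6 above).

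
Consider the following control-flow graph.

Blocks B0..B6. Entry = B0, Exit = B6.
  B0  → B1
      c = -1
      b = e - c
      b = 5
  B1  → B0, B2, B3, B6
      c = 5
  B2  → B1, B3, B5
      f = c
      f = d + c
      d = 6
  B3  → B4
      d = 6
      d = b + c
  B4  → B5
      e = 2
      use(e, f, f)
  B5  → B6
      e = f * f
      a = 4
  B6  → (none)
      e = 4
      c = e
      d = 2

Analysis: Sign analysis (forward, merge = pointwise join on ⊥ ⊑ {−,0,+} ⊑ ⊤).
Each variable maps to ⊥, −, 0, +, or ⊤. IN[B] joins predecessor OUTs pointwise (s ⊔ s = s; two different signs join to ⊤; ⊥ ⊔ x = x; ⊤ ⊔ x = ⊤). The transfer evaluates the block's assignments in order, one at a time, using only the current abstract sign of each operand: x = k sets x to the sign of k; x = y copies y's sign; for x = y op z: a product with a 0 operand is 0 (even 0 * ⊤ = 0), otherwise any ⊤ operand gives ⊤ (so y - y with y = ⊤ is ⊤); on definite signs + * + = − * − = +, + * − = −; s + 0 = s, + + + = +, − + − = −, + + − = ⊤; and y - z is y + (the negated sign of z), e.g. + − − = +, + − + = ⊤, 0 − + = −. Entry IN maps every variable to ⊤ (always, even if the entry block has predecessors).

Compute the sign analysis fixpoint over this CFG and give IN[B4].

Answer: {a: ⊤, b: +, c: +, d: +, e: ⊤, f: ⊤}

Trace:
Fixpoint table:
  B0:  IN=(all ⊤)  OUT={b:+, c:-; rest ⊤}
  B1:  IN={b:+; rest ⊤}  OUT={b:+, c:+; rest ⊤}
  B2:  IN={b:+, c:+; rest ⊤}  OUT={b:+, c:+, d:+; rest ⊤}
  B3:  IN={b:+, c:+; rest ⊤}  OUT={b:+, c:+, d:+; rest ⊤}
  B4:  IN={b:+, c:+, d:+; rest ⊤}  OUT={b:+, c:+, d:+, e:+; rest ⊤}
  B5:  IN={b:+, c:+, d:+; rest ⊤}  OUT={a:+, b:+, c:+, d:+; rest ⊤}
  B6:  IN={b:+, c:+; rest ⊤}  OUT={b:+, c:+, d:+, e:+; rest ⊤}

Merge at B4: IN[B4] = OUT[B3] = {a: ⊤, b: +, c: +, d: +, e: ⊤, f: ⊤}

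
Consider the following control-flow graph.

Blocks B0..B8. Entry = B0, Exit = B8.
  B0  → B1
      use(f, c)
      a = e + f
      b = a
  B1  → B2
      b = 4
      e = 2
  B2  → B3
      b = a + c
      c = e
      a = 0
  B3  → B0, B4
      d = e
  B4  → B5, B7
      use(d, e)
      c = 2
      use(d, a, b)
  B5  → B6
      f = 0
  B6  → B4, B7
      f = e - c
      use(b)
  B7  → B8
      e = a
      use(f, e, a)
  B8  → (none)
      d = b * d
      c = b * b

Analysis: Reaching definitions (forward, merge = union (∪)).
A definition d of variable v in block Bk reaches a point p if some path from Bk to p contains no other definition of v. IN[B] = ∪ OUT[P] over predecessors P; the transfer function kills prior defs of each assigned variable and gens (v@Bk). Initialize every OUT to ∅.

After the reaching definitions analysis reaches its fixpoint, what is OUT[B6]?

Answer: {a@B2, b@B2, c@B4, d@B3, e@B1, f@B6}

Working:
Converged values:
  B0:   IN={a@B2, b@B2, c@B2, d@B3, e@B1}   OUT={a@B0, b@B0, c@B2, d@B3, e@B1}
  B1:   IN={a@B0, b@B0, c@B2, d@B3, e@B1}   OUT={a@B0, b@B1, c@B2, d@B3, e@B1}
  B2:   IN={a@B0, b@B1, c@B2, d@B3, e@B1}   OUT={a@B2, b@B2, c@B2, d@B3, e@B1}
  B3:   IN={a@B2, b@B2, c@B2, d@B3, e@B1}   OUT={a@B2, b@B2, c@B2, d@B3, e@B1}
  B4:   IN={a@B2, b@B2, c@B2, c@B4, d@B3, e@B1, f@B6}   OUT={a@B2, b@B2, c@B4, d@B3, e@B1, f@B6}
  B5:   IN={a@B2, b@B2, c@B4, d@B3, e@B1, f@B6}   OUT={a@B2, b@B2, c@B4, d@B3, e@B1, f@B5}
  B6:   IN={a@B2, b@B2, c@B4, d@B3, e@B1, f@B5}   OUT={a@B2, b@B2, c@B4, d@B3, e@B1, f@B6}
  B7:   IN={a@B2, b@B2, c@B4, d@B3, e@B1, f@B6}   OUT={a@B2, b@B2, c@B4, d@B3, e@B7, f@B6}
  B8:   IN={a@B2, b@B2, c@B4, d@B3, e@B7, f@B6}   OUT={a@B2, b@B2, c@B8, d@B8, e@B7, f@B6}

Merge at B6: IN[B6] = OUT[B5] = {a@B2, b@B2, c@B4, d@B3, e@B1, f@B5}
Applying B6's transfer function to that IN value gives OUT[B6] (row B6 above).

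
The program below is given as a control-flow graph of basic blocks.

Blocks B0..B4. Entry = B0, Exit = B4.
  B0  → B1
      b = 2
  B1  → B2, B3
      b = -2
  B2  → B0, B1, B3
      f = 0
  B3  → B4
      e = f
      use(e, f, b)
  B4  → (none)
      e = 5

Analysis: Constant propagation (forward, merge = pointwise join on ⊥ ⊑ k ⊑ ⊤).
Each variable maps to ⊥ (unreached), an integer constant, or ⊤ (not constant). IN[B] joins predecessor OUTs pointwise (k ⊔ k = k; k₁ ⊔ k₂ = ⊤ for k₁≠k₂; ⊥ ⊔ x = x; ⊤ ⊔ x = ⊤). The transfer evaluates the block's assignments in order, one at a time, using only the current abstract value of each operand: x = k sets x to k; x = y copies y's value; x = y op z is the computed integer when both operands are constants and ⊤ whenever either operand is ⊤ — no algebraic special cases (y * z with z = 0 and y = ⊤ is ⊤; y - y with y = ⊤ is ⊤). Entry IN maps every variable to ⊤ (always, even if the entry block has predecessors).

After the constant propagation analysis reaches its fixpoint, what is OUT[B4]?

Answer: {a: ⊤, b: -2, c: ⊤, d: ⊤, e: 5, f: ⊤}

Trace:
Fixpoint table:
  B0:   IN=(all ⊤)   OUT={b:2; rest ⊤}
  B1:   IN=(all ⊤)   OUT={b:-2; rest ⊤}
  B2:   IN={b:-2; rest ⊤}   OUT={b:-2, f:0; rest ⊤}
  B3:   IN={b:-2; rest ⊤}   OUT={b:-2; rest ⊤}
  B4:   IN={b:-2; rest ⊤}   OUT={b:-2, e:5; rest ⊤}

Merge at B4: IN[B4] = OUT[B3] = {a: ⊤, b: -2, c: ⊤, d: ⊤, e: ⊤, f: ⊤}
Applying B4's transfer function to that IN value gives OUT[B4] (row B4 above).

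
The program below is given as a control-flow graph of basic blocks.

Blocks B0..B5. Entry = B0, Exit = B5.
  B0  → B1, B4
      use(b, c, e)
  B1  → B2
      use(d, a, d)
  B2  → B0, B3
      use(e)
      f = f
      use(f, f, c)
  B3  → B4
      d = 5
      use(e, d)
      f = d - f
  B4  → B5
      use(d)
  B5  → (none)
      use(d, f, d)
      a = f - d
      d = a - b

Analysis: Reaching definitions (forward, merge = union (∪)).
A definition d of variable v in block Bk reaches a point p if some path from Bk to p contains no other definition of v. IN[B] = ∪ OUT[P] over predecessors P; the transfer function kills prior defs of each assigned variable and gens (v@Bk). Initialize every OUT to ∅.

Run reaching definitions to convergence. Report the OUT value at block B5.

Per-block solution:
  B0: | IN={f@B2} | OUT={f@B2}
  B1: | IN={f@B2} | OUT={f@B2}
  B2: | IN={f@B2} | OUT={f@B2}
  B3: | IN={f@B2} | OUT={d@B3, f@B3}
  B4: | IN={d@B3, f@B2, f@B3} | OUT={d@B3, f@B2, f@B3}
  B5: | IN={d@B3, f@B2, f@B3} | OUT={a@B5, d@B5, f@B2, f@B3}

Merge at B5: IN[B5] = OUT[B4] = {d@B3, f@B2, f@B3}
Applying B5's transfer function to that IN value gives OUT[B5] (row B5 above).

Answer: {a@B5, d@B5, f@B2, f@B3}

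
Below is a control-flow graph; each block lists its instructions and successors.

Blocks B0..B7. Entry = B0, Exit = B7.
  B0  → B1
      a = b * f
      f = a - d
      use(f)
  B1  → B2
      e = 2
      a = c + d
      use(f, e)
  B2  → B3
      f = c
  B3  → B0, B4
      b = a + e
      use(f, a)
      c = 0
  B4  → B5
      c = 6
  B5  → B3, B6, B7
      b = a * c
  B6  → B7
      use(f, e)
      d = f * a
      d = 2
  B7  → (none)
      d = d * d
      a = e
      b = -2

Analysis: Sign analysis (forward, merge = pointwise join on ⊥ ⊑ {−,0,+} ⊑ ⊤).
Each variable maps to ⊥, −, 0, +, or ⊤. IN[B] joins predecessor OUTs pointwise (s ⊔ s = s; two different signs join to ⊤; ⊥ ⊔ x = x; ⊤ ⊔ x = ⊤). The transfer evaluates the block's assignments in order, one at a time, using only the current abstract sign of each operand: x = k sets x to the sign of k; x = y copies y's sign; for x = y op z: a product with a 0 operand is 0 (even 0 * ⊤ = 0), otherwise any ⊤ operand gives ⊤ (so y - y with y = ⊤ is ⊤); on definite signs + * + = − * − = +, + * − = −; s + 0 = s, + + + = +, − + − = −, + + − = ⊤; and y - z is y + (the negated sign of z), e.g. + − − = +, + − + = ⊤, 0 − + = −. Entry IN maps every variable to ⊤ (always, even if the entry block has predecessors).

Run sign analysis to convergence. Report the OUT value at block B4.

Answer: {a: ⊤, b: ⊤, c: +, d: ⊤, e: +, f: ⊤}

Working:
Fixpoint table:
  B0: | IN=(all ⊤) | OUT=(all ⊤)
  B1: | IN=(all ⊤) | OUT={e:+; rest ⊤}
  B2: | IN={e:+; rest ⊤} | OUT={e:+; rest ⊤}
  B3: | IN={e:+; rest ⊤} | OUT={c:0, e:+; rest ⊤}
  B4: | IN={c:0, e:+; rest ⊤} | OUT={c:+, e:+; rest ⊤}
  B5: | IN={c:+, e:+; rest ⊤} | OUT={c:+, e:+; rest ⊤}
  B6: | IN={c:+, e:+; rest ⊤} | OUT={c:+, d:+, e:+; rest ⊤}
  B7: | IN={c:+, e:+; rest ⊤} | OUT={a:+, b:-, c:+, e:+; rest ⊤}

Merge at B4: IN[B4] = OUT[B3] = {a: ⊤, b: ⊤, c: 0, d: ⊤, e: +, f: ⊤}
Applying B4's transfer function to that IN value gives OUT[B4] (row B4 above).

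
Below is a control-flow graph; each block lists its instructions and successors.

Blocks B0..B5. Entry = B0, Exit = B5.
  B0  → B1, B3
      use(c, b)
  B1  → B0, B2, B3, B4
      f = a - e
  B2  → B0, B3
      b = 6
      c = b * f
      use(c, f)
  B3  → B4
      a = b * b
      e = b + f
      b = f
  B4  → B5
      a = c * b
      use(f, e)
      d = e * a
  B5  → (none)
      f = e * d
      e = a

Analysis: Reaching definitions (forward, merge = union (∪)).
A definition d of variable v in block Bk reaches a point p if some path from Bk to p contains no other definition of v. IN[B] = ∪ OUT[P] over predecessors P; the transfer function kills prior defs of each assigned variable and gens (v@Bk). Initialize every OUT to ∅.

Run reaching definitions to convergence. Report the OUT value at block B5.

Answer: {a@B4, b@B2, b@B3, c@B2, d@B4, e@B5, f@B5}

Working:
Fixpoint table:
  B0: | IN={b@B2, c@B2, f@B1} | OUT={b@B2, c@B2, f@B1}
  B1: | IN={b@B2, c@B2, f@B1} | OUT={b@B2, c@B2, f@B1}
  B2: | IN={b@B2, c@B2, f@B1} | OUT={b@B2, c@B2, f@B1}
  B3: | IN={b@B2, c@B2, f@B1} | OUT={a@B3, b@B3, c@B2, e@B3, f@B1}
  B4: | IN={a@B3, b@B2, b@B3, c@B2, e@B3, f@B1} | OUT={a@B4, b@B2, b@B3, c@B2, d@B4, e@B3, f@B1}
  B5: | IN={a@B4, b@B2, b@B3, c@B2, d@B4, e@B3, f@B1} | OUT={a@B4, b@B2, b@B3, c@B2, d@B4, e@B5, f@B5}

Merge at B5: IN[B5] = OUT[B4] = {a@B4, b@B2, b@B3, c@B2, d@B4, e@B3, f@B1}
Applying B5's transfer function to that IN value gives OUT[B5] (row B5 above).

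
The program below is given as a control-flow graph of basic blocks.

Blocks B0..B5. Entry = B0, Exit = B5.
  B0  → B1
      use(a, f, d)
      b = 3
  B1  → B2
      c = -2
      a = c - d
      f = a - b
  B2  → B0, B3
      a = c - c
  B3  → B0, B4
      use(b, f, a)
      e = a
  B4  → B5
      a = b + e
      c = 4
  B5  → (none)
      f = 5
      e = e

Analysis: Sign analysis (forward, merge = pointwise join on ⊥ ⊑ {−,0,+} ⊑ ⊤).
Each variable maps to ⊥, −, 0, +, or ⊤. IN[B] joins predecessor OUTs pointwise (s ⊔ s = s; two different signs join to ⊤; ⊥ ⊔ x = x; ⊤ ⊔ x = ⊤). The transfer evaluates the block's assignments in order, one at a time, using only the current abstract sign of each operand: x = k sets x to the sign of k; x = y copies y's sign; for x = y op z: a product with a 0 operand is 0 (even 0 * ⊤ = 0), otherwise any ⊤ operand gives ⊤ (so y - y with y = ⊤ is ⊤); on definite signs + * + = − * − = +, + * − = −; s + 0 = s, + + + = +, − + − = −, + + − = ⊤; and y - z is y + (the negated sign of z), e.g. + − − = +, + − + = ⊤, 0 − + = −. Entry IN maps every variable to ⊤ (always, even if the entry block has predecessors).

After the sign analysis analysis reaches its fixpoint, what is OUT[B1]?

Fixpoint table:
  B0:   IN=(all ⊤)   OUT={b:+; rest ⊤}
  B1:   IN={b:+; rest ⊤}   OUT={b:+, c:-; rest ⊤}
  B2:   IN={b:+, c:-; rest ⊤}   OUT={b:+, c:-; rest ⊤}
  B3:   IN={b:+, c:-; rest ⊤}   OUT={b:+, c:-; rest ⊤}
  B4:   IN={b:+, c:-; rest ⊤}   OUT={b:+, c:+; rest ⊤}
  B5:   IN={b:+, c:+; rest ⊤}   OUT={b:+, c:+, f:+; rest ⊤}

Merge at B1: IN[B1] = OUT[B0] = {a: ⊤, b: +, c: ⊤, d: ⊤, e: ⊤, f: ⊤}
Applying B1's transfer function to that IN value gives OUT[B1] (row B1 above).

Answer: {a: ⊤, b: +, c: -, d: ⊤, e: ⊤, f: ⊤}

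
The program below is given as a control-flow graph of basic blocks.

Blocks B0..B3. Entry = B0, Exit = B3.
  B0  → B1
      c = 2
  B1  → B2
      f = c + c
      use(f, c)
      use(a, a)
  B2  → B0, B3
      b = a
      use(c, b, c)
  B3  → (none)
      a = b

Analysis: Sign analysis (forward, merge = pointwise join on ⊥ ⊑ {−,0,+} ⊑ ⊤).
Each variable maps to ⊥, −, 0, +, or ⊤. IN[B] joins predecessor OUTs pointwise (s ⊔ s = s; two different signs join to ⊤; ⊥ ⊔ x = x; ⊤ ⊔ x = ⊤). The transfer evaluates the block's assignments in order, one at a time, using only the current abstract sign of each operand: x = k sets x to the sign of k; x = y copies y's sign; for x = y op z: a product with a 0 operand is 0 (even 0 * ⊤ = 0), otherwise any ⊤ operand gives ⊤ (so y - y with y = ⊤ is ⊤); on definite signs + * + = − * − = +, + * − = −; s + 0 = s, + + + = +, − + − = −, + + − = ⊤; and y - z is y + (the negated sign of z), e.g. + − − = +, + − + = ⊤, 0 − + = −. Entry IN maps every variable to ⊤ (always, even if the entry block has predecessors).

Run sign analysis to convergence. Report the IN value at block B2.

Fixpoint table:
  B0:  IN=(all ⊤)  OUT={c:+; rest ⊤}
  B1:  IN={c:+; rest ⊤}  OUT={c:+, f:+; rest ⊤}
  B2:  IN={c:+, f:+; rest ⊤}  OUT={c:+, f:+; rest ⊤}
  B3:  IN={c:+, f:+; rest ⊤}  OUT={c:+, f:+; rest ⊤}

Merge at B2: IN[B2] = OUT[B1] = {a: ⊤, b: ⊤, c: +, d: ⊤, e: ⊤, f: +}

Answer: {a: ⊤, b: ⊤, c: +, d: ⊤, e: ⊤, f: +}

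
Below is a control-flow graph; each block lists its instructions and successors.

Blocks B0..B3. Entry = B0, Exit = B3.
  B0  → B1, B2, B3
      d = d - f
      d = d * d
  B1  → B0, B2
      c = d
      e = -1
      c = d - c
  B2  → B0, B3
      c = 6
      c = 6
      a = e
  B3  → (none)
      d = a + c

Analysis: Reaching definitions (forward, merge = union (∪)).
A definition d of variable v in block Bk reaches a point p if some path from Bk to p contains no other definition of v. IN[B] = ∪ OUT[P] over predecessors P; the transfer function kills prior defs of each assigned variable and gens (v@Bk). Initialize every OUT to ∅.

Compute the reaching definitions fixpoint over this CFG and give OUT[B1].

Answer: {a@B2, c@B1, d@B0, e@B1}

Working:
Per-block solution:
  B0:   IN={a@B2, c@B1, c@B2, d@B0, e@B1}   OUT={a@B2, c@B1, c@B2, d@B0, e@B1}
  B1:   IN={a@B2, c@B1, c@B2, d@B0, e@B1}   OUT={a@B2, c@B1, d@B0, e@B1}
  B2:   IN={a@B2, c@B1, c@B2, d@B0, e@B1}   OUT={a@B2, c@B2, d@B0, e@B1}
  B3:   IN={a@B2, c@B1, c@B2, d@B0, e@B1}   OUT={a@B2, c@B1, c@B2, d@B3, e@B1}

Merge at B1: IN[B1] = OUT[B0] = {a@B2, c@B1, c@B2, d@B0, e@B1}
Applying B1's transfer function to that IN value gives OUT[B1] (row B1 above).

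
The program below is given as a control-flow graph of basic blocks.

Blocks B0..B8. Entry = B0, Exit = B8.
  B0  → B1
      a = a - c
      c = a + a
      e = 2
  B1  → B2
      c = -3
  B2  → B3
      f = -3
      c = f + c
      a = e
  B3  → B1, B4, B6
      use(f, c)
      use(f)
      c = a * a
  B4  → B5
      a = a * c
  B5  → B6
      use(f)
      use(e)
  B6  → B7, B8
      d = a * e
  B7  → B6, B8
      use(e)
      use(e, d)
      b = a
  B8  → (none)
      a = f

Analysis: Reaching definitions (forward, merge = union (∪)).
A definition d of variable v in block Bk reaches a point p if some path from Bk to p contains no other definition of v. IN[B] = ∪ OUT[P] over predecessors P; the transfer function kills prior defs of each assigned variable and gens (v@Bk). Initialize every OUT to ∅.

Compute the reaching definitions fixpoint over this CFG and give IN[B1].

Fixpoint table:
  B0:   IN={}   OUT={a@B0, c@B0, e@B0}
  B1:   IN={a@B0, a@B2, c@B0, c@B3, e@B0, f@B2}   OUT={a@B0, a@B2, c@B1, e@B0, f@B2}
  B2:   IN={a@B0, a@B2, c@B1, e@B0, f@B2}   OUT={a@B2, c@B2, e@B0, f@B2}
  B3:   IN={a@B2, c@B2, e@B0, f@B2}   OUT={a@B2, c@B3, e@B0, f@B2}
  B4:   IN={a@B2, c@B3, e@B0, f@B2}   OUT={a@B4, c@B3, e@B0, f@B2}
  B5:   IN={a@B4, c@B3, e@B0, f@B2}   OUT={a@B4, c@B3, e@B0, f@B2}
  B6:   IN={a@B2, a@B4, b@B7, c@B3, d@B6, e@B0, f@B2}   OUT={a@B2, a@B4, b@B7, c@B3, d@B6, e@B0, f@B2}
  B7:   IN={a@B2, a@B4, b@B7, c@B3, d@B6, e@B0, f@B2}   OUT={a@B2, a@B4, b@B7, c@B3, d@B6, e@B0, f@B2}
  B8:   IN={a@B2, a@B4, b@B7, c@B3, d@B6, e@B0, f@B2}   OUT={a@B8, b@B7, c@B3, d@B6, e@B0, f@B2}

Merge at B1: IN[B1] = OUT[B0] ⊔ OUT[B3] = {a@B0, a@B2, c@B0, c@B3, e@B0, f@B2}

Answer: {a@B0, a@B2, c@B0, c@B3, e@B0, f@B2}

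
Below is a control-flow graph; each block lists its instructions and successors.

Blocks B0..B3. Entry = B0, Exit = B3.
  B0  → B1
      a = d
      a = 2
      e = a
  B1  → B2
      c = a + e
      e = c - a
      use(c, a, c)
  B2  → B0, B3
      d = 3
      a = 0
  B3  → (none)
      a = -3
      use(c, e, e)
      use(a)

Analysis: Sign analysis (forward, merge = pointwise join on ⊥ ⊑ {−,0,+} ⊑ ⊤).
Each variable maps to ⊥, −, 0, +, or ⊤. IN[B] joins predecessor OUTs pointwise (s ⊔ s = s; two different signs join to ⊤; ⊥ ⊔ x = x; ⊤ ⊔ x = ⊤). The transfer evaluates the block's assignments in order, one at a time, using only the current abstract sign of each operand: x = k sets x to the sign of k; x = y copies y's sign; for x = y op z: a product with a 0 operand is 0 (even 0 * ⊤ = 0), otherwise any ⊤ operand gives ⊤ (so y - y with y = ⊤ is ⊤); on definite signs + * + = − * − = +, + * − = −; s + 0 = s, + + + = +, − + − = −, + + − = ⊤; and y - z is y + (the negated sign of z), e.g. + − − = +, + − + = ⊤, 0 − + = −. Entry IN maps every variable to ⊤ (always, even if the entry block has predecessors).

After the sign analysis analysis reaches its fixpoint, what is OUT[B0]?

Answer: {a: +, b: ⊤, c: ⊤, d: ⊤, e: +, f: ⊤}

Trace:
Converged values:
  B0: | IN=(all ⊤) | OUT={a:+, e:+; rest ⊤}
  B1: | IN={a:+, e:+; rest ⊤} | OUT={a:+, c:+; rest ⊤}
  B2: | IN={a:+, c:+; rest ⊤} | OUT={a:0, c:+, d:+; rest ⊤}
  B3: | IN={a:0, c:+, d:+; rest ⊤} | OUT={a:-, c:+, d:+; rest ⊤}

Merge at B0 (entry node, so the boundary value (all ⊤) is joined with the incoming edge(s)): IN[B0] = (all ⊤) ⊔ OUT[B2] = {a: ⊤, b: ⊤, c: ⊤, d: ⊤, e: ⊤, f: ⊤}
Applying B0's transfer function to that IN value gives OUT[B0] (row B0 above).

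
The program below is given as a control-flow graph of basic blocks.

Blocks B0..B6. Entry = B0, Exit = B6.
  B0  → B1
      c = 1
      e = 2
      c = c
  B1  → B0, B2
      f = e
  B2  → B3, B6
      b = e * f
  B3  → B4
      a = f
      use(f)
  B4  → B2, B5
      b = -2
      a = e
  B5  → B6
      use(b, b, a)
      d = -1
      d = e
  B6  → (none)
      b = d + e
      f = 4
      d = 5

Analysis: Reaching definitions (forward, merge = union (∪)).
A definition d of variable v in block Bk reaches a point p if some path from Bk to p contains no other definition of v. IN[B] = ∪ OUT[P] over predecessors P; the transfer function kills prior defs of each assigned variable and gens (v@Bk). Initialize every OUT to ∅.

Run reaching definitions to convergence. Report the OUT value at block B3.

Answer: {a@B3, b@B2, c@B0, e@B0, f@B1}

Derivation:
Converged values:
  B0:   IN={c@B0, e@B0, f@B1}   OUT={c@B0, e@B0, f@B1}
  B1:   IN={c@B0, e@B0, f@B1}   OUT={c@B0, e@B0, f@B1}
  B2:   IN={a@B4, b@B4, c@B0, e@B0, f@B1}   OUT={a@B4, b@B2, c@B0, e@B0, f@B1}
  B3:   IN={a@B4, b@B2, c@B0, e@B0, f@B1}   OUT={a@B3, b@B2, c@B0, e@B0, f@B1}
  B4:   IN={a@B3, b@B2, c@B0, e@B0, f@B1}   OUT={a@B4, b@B4, c@B0, e@B0, f@B1}
  B5:   IN={a@B4, b@B4, c@B0, e@B0, f@B1}   OUT={a@B4, b@B4, c@B0, d@B5, e@B0, f@B1}
  B6:   IN={a@B4, b@B2, b@B4, c@B0, d@B5, e@B0, f@B1}   OUT={a@B4, b@B6, c@B0, d@B6, e@B0, f@B6}

Merge at B3: IN[B3] = OUT[B2] = {a@B4, b@B2, c@B0, e@B0, f@B1}
Applying B3's transfer function to that IN value gives OUT[B3] (row B3 above).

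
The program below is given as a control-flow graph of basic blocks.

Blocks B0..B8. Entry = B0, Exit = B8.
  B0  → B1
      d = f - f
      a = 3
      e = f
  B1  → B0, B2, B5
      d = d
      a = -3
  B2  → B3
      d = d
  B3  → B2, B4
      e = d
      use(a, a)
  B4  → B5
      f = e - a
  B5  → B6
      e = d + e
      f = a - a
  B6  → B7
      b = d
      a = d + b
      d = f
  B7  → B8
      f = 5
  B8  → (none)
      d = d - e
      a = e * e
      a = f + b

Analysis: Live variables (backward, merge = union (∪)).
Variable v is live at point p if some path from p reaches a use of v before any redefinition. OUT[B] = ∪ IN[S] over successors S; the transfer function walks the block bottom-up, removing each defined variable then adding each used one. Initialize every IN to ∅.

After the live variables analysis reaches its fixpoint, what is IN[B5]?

Answer: {a, d, e}

Working:
Converged values:
  B0:  IN={f}  OUT={d, e, f}
  B1:  IN={d, e, f}  OUT={a, d, e, f}
  B2:  IN={a, d}  OUT={a, d}
  B3:  IN={a, d}  OUT={a, d, e}
  B4:  IN={a, d, e}  OUT={a, d, e}
  B5:  IN={a, d, e}  OUT={d, e, f}
  B6:  IN={d, e, f}  OUT={b, d, e}
  B7:  IN={b, d, e}  OUT={b, d, e, f}
  B8:  IN={b, d, e, f}  OUT={}

Merge at B5: OUT[B5] = IN[B6] = {d, e, f}
Applying B5's transfer function to that OUT value gives IN[B5] (row B5 above).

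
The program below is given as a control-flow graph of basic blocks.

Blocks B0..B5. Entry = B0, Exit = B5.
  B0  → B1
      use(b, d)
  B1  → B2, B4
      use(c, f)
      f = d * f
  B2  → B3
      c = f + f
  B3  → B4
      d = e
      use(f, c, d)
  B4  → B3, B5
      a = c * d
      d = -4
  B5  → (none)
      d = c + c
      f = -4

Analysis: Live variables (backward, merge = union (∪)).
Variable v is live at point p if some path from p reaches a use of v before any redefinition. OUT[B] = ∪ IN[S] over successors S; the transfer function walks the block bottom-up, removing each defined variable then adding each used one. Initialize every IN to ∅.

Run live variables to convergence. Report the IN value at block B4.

Per-block solution:
  B0:   IN={b, c, d, e, f}   OUT={c, d, e, f}
  B1:   IN={c, d, e, f}   OUT={c, d, e, f}
  B2:   IN={e, f}   OUT={c, e, f}
  B3:   IN={c, e, f}   OUT={c, d, e, f}
  B4:   IN={c, d, e, f}   OUT={c, e, f}
  B5:   IN={c}   OUT={}

Merge at B4: OUT[B4] = IN[B3] ⊔ IN[B5] = {c, e, f}
Applying B4's transfer function to that OUT value gives IN[B4] (row B4 above).

Answer: {c, d, e, f}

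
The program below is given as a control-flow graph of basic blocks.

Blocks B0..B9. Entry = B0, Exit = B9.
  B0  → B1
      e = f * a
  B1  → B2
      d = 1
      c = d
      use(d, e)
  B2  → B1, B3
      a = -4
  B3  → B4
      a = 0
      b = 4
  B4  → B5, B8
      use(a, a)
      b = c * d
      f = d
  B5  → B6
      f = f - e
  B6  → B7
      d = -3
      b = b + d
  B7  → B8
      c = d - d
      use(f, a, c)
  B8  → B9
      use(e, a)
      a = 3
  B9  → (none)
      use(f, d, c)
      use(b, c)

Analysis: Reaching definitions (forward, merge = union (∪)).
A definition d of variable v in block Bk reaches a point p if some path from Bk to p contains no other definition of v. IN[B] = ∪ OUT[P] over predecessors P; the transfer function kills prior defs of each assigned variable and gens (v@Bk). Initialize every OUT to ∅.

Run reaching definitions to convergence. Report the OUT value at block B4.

Per-block solution:
  B0:  IN={}  OUT={e@B0}
  B1:  IN={a@B2, c@B1, d@B1, e@B0}  OUT={a@B2, c@B1, d@B1, e@B0}
  B2:  IN={a@B2, c@B1, d@B1, e@B0}  OUT={a@B2, c@B1, d@B1, e@B0}
  B3:  IN={a@B2, c@B1, d@B1, e@B0}  OUT={a@B3, b@B3, c@B1, d@B1, e@B0}
  B4:  IN={a@B3, b@B3, c@B1, d@B1, e@B0}  OUT={a@B3, b@B4, c@B1, d@B1, e@B0, f@B4}
  B5:  IN={a@B3, b@B4, c@B1, d@B1, e@B0, f@B4}  OUT={a@B3, b@B4, c@B1, d@B1, e@B0, f@B5}
  B6:  IN={a@B3, b@B4, c@B1, d@B1, e@B0, f@B5}  OUT={a@B3, b@B6, c@B1, d@B6, e@B0, f@B5}
  B7:  IN={a@B3, b@B6, c@B1, d@B6, e@B0, f@B5}  OUT={a@B3, b@B6, c@B7, d@B6, e@B0, f@B5}
  B8:  IN={a@B3, b@B4, b@B6, c@B1, c@B7, d@B1, d@B6, e@B0, f@B4, f@B5}  OUT={a@B8, b@B4, b@B6, c@B1, c@B7, d@B1, d@B6, e@B0, f@B4, f@B5}
  B9:  IN={a@B8, b@B4, b@B6, c@B1, c@B7, d@B1, d@B6, e@B0, f@B4, f@B5}  OUT={a@B8, b@B4, b@B6, c@B1, c@B7, d@B1, d@B6, e@B0, f@B4, f@B5}

Merge at B4: IN[B4] = OUT[B3] = {a@B3, b@B3, c@B1, d@B1, e@B0}
Applying B4's transfer function to that IN value gives OUT[B4] (row B4 above).

Answer: {a@B3, b@B4, c@B1, d@B1, e@B0, f@B4}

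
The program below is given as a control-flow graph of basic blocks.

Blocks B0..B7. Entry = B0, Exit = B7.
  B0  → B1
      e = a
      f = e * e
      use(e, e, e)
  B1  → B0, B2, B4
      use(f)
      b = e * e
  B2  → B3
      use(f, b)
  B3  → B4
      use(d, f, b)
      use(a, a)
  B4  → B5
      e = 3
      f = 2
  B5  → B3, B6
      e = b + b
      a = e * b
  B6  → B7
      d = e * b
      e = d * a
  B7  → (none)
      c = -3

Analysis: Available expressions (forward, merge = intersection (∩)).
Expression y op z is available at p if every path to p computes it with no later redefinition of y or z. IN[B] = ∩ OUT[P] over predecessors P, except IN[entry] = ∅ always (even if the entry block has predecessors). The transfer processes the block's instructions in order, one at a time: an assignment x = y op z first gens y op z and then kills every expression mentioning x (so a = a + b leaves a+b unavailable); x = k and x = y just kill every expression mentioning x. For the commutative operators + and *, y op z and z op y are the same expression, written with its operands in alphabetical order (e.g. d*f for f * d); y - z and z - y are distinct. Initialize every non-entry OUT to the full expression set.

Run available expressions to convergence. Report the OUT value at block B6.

Answer: {a*d, b+b}

Trace:
Fixpoint table:
  B0:  IN={}  OUT={e*e}
  B1:  IN={e*e}  OUT={e*e}
  B2:  IN={e*e}  OUT={e*e}
  B3:  IN={}  OUT={}
  B4:  IN={}  OUT={}
  B5:  IN={}  OUT={b*e, b+b}
  B6:  IN={b*e, b+b}  OUT={a*d, b+b}
  B7:  IN={a*d, b+b}  OUT={a*d, b+b}

Merge at B6: IN[B6] = OUT[B5] = {b*e, b+b}
Applying B6's transfer function to that IN value gives OUT[B6] (row B6 above).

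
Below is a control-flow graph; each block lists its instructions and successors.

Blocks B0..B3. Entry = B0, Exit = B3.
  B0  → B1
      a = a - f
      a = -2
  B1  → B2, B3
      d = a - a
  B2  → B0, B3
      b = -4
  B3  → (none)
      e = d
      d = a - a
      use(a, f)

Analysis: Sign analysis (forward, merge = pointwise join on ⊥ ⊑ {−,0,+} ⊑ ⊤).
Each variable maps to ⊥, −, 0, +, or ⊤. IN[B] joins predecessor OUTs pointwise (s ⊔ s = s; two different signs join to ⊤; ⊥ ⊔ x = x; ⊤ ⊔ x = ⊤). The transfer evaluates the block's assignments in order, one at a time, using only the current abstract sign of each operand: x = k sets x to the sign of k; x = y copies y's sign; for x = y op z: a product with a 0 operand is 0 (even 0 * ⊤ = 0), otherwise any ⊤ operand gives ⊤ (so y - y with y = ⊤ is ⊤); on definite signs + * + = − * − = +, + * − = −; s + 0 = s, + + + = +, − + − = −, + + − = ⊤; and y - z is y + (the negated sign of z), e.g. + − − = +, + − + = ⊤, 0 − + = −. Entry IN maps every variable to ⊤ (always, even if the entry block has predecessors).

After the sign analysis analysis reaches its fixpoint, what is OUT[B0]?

Converged values:
  B0: | IN=(all ⊤) | OUT={a:-; rest ⊤}
  B1: | IN={a:-; rest ⊤} | OUT={a:-; rest ⊤}
  B2: | IN={a:-; rest ⊤} | OUT={a:-, b:-; rest ⊤}
  B3: | IN={a:-; rest ⊤} | OUT={a:-; rest ⊤}

Merge at B0 (entry node, so the boundary value (all ⊤) is joined with the incoming edge(s)): IN[B0] = (all ⊤) ⊔ OUT[B2] = {a: ⊤, b: ⊤, c: ⊤, d: ⊤, e: ⊤, f: ⊤}
Applying B0's transfer function to that IN value gives OUT[B0] (row B0 above).

Answer: {a: -, b: ⊤, c: ⊤, d: ⊤, e: ⊤, f: ⊤}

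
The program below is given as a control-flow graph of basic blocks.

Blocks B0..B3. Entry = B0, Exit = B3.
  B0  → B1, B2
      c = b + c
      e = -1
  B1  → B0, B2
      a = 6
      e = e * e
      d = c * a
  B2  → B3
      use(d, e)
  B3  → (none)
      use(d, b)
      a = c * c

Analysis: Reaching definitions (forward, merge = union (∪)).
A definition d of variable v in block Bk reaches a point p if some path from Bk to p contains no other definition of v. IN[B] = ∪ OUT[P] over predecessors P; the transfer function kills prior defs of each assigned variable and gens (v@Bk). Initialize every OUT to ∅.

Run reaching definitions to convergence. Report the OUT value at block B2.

Fixpoint table:
  B0: | IN={a@B1, c@B0, d@B1, e@B1} | OUT={a@B1, c@B0, d@B1, e@B0}
  B1: | IN={a@B1, c@B0, d@B1, e@B0} | OUT={a@B1, c@B0, d@B1, e@B1}
  B2: | IN={a@B1, c@B0, d@B1, e@B0, e@B1} | OUT={a@B1, c@B0, d@B1, e@B0, e@B1}
  B3: | IN={a@B1, c@B0, d@B1, e@B0, e@B1} | OUT={a@B3, c@B0, d@B1, e@B0, e@B1}

Merge at B2: IN[B2] = OUT[B0] ⊔ OUT[B1] = {a@B1, c@B0, d@B1, e@B0, e@B1}
Applying B2's transfer function to that IN value gives OUT[B2] (row B2 above).

Answer: {a@B1, c@B0, d@B1, e@B0, e@B1}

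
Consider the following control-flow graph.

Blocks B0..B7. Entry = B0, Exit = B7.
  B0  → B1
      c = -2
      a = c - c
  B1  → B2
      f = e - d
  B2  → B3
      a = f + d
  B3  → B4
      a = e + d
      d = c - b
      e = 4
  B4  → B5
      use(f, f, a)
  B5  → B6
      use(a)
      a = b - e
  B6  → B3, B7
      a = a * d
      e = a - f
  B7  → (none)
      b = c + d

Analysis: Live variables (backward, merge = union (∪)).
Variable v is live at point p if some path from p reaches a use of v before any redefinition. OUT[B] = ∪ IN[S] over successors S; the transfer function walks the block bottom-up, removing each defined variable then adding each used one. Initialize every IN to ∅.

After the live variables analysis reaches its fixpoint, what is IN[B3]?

Answer: {b, c, d, e, f}

Trace:
Per-block solution:
  B0: | IN={b, d, e} | OUT={b, c, d, e}
  B1: | IN={b, c, d, e} | OUT={b, c, d, e, f}
  B2: | IN={b, c, d, e, f} | OUT={b, c, d, e, f}
  B3: | IN={b, c, d, e, f} | OUT={a, b, c, d, e, f}
  B4: | IN={a, b, c, d, e, f} | OUT={a, b, c, d, e, f}
  B5: | IN={a, b, c, d, e, f} | OUT={a, b, c, d, f}
  B6: | IN={a, b, c, d, f} | OUT={b, c, d, e, f}
  B7: | IN={c, d} | OUT={}

Merge at B3: OUT[B3] = IN[B4] = {a, b, c, d, e, f}
Applying B3's transfer function to that OUT value gives IN[B3] (row B3 above).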